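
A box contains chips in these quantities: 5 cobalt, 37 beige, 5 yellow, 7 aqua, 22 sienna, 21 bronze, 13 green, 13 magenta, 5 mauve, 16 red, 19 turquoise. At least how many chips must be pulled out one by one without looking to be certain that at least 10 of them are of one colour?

86

An adversary could hand out at most 9 chips per colour (4 colours run out sooner): 5 + 9 + 5 + 7 + 9 + 9 + 9 + 9 + 5 + 9 + 9 = 85 chips and still no colour has 10.
Pigeonhole: one more chip lands in a colour already at 9, so 86 draws are enough and 85 are not.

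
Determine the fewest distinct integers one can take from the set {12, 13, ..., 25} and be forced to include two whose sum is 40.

Group the elements by complementary pair {x, 40−x}: {15,25}, {16,24}, {17,23}, …, giving 5 two-element pairs; the single value 20 (it cannot pair with itself since the integers are distinct); and 3 integers whose partner 40−x falls outside [12,25].
Treating each of those 9 groups as a pigeonhole, one can pick one integer per group — 9 integers — with no two summing to 40.
The 10th integer lands in an occupied pair, forcing a sum of 40.

10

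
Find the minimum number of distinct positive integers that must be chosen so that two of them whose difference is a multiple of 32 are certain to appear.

33

Integers whose pairwise differences are multiples of 32 are exactly those sharing a remainder mod 32. Pigeonhole: the 32 residue classes mod 32 are the pigeonholes.
With 32 integers one could put 1 in each residue class and have no class reach 2.
The 33rd integer pushes some class to 2, so 32·1 + 1 = 33.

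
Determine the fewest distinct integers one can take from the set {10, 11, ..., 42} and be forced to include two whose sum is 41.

A set avoiding the sum 41 can contain at most one of each pair {x, 41−x}, plus the 11 elements whose complement lies outside the range.
The integers 21, …, 42 (22 of them) are such a set: any two sum to at least 21+22 = 43 > 41.
Any 23rd integer completes one of the 11 pairs, so 23 choices force a sum of 41.

23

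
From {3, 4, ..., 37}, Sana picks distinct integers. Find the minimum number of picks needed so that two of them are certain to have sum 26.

26

Two chosen integers sum to 26 exactly when both halves of some pair {x, 26−x} with 3 ≤ x ≤ 26−x ≤ 23 are chosen — 10 such pairs.
The remaining 15 elements (those with no distinct partner in range) can never complete a 26-sum, so the worst case takes all of them and one from each pair: 15 + 10 = 25.
The 26th integer has to be the second member of some pair, so 25 + 1 = 26.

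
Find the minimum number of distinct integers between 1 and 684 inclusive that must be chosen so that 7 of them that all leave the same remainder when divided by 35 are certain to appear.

The 35 residue classes mod 35 are the pigeonholes.
With 210 integers one could put 6 in each residue class and have no class reach 7.
The 211th integer pushes some class to 7, so 35·6 + 1 = 211.

211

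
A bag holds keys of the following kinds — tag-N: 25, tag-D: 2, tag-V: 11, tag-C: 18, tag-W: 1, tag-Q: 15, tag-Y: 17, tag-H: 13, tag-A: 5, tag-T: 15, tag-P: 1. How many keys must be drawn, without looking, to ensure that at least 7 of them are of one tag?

An adversary could hand out at most 6 keys per tag (4 tags run out sooner): 6 + 2 + 6 + 6 + 1 + 6 + 6 + 6 + 5 + 6 + 1 = 51 keys and still no tag has 7.
One more key lands in a tag already at 6, so 52 draws are enough and 51 are not.

52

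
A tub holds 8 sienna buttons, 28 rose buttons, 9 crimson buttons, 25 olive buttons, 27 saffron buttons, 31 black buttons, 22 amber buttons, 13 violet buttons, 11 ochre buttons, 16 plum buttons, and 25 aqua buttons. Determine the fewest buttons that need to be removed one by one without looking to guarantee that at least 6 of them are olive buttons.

196

In the worst case for collecting olive buttons, every non-olive button comes out first.
There are 8 + 28 + 9 + 27 + 31 + 22 + 13 + 11 + 16 + 25 = 190 non-olive buttons altogether.
After those, each further button must be olive, so 190 + 6 = 196 draws guarantee 6 olive buttons.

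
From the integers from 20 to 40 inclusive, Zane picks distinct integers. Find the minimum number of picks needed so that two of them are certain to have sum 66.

15

A set avoiding the sum 66 can contain at most one of each pair {x, 66−x}, plus the 7 elements whose complement lies outside the range or equal to its own complement.
The integers 20, …, 33 (14 of them) are such a set: any two sum to at least 20+21 = 41 and at most 32+33 = 65 < 66.
Any 15th integer completes one of the 7 pairs, so 15 choices force a sum of 66.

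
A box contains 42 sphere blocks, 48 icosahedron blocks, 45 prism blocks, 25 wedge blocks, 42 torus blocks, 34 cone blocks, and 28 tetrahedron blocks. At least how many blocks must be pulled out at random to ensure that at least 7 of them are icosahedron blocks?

223

In the worst case for collecting icosahedron blocks, every non-icosahedron block comes out first.
There are 42 + 45 + 25 + 42 + 34 + 28 = 216 non-icosahedron blocks altogether.
After those, each further block must be icosahedron, so 216 + 7 = 223 draws guarantee 7 icosahedron blocks.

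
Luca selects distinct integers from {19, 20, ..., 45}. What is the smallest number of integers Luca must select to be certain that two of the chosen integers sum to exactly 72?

Two chosen integers sum to 72 exactly when both halves of some pair {x, 72−x} with 27 ≤ x ≤ 72−x ≤ 45 are chosen — 9 such pairs.
The remaining 9 elements (those with no distinct partner in range) can never complete a 72-sum, so the worst case takes all of them and one from each pair: 9 + 9 = 18.
Pigeonhole: the 19th integer has to be the second member of some pair, so 18 + 1 = 19.

19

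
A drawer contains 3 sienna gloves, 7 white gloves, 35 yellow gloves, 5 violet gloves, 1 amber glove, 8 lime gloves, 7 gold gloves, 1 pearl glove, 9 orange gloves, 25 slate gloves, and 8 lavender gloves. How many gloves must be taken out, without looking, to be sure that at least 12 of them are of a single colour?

The 11 colours are the holes; the gloves drawn are the pigeons.
To avoid 12 of any one colour, the worst case takes at most 11 of each colour, or every glove of a colour that has fewer than 11.
That gives 3 + 7 + 11 + 5 + 1 + 8 + 7 + 1 + 9 + 11 + 8 = 71 gloves with no colour reaching 12.
The next glove forces some colour to 12, so 71 + 1 = 72.

72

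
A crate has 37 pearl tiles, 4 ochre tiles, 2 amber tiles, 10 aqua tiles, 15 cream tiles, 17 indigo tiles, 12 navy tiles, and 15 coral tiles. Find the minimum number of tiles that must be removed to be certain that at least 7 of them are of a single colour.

By the pigeonhole principle, put each drawn tile into a box by colour. The largest draw with every box below 7 takes min(count, 6) from each colour; colours with fewer than 6 contribute all they have.
Σ min(cᵢ, 6) = 6 + 4 + 2 + 6 + 6 + 6 + 6 + 6 = 42.
Draw number 42 + 1 = 43 must push one box to 7.

43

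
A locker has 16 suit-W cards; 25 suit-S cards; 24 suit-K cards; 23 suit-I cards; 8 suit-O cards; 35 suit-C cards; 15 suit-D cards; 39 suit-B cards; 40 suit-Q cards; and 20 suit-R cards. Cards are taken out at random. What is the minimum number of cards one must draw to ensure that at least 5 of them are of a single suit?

41

An adversary could hand out at most 4 cards per suit: 4 + 4 + 4 + 4 + 4 + 4 + 4 + 4 + 4 + 4 = 40 cards and still no suit has 5.
One more card lands in a suit already at 4, so 41 draws are enough and 40 are not.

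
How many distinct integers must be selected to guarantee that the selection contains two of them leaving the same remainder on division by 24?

The 24 residue classes mod 24 are the pigeonholes.
With 24 integers one could put 1 in each residue class and have no class reach 2.
The 25th integer pushes some class to 2, so 24·1 + 1 = 25.

25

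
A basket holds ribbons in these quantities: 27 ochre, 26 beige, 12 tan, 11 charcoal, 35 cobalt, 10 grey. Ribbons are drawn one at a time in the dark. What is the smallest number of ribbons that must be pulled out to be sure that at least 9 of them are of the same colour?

49

Put each drawn ribbon into a box by colour. The largest draw with every box below 9 takes min(count, 8) from each colour.
Σ min(cᵢ, 8) = 8 + 8 + 8 + 8 + 8 + 8 = 48.
Draw number 48 + 1 = 49 must push one box to 9.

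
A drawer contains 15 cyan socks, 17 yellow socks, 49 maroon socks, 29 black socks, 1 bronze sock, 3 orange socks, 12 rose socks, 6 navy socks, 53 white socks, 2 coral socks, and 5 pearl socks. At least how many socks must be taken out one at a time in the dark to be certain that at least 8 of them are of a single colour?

60

An adversary could hand out at most 7 socks per colour (5 colours run out sooner): 7 + 7 + 7 + 7 + 1 + 3 + 7 + 6 + 7 + 2 + 5 = 59 socks and still no colour has 8.
By the pigeonhole principle, one more sock lands in a colour already at 7, so 60 draws are enough and 59 are not.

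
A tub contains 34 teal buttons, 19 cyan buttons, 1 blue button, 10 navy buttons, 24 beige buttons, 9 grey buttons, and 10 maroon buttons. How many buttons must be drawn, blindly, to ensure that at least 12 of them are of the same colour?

An adversary could hand out at most 11 buttons per colour (4 colours run out sooner): 11 + 11 + 1 + 10 + 11 + 9 + 10 = 63 buttons and still no colour has 12.
By the pigeonhole principle, one more button lands in a colour already at 11, so 64 draws are enough and 63 are not.

64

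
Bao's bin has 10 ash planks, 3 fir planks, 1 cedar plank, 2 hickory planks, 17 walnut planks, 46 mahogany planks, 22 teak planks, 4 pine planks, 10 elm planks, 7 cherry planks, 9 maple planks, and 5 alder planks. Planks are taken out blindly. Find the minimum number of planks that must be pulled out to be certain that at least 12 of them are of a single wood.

By pigeonhole, the 12 woods are the holes; the planks drawn are the pigeons.
To avoid 12 of any one wood, the worst case takes at most 11 of each wood, or every plank of a wood that has fewer than 11.
That gives 10 + 3 + 1 + 2 + 11 + 11 + 11 + 4 + 10 + 7 + 9 + 5 = 84 planks with no wood reaching 12.
The next plank forces some wood to 12, so 84 + 1 = 85.

85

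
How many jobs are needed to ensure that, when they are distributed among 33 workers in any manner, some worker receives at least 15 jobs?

With 462 jobs one could put exactly 14 in each of the 33 workers, and no worker would reach 15.
Pigeonhole: one more job must land in a worker that already has 14, giving it 15.
So 33 × 14 + 1 = 463 jobs are required.

463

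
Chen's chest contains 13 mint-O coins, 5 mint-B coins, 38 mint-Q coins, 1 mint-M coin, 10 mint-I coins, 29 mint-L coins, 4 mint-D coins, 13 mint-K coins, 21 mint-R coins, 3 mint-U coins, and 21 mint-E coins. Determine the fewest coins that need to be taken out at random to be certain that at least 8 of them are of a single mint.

63

An adversary could hand out at most 7 coins per mint (4 mints run out sooner): 7 + 5 + 7 + 1 + 7 + 7 + 4 + 7 + 7 + 3 + 7 = 62 coins and still no mint has 8.
One more coin lands in a mint already at 7, so 63 draws are enough and 62 are not.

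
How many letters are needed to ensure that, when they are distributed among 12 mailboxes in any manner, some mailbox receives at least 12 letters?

133

With 132 letters one could put exactly 11 in each of the 12 mailboxes, and no mailbox would reach 12.
One more letter must land in a mailbox that already has 11, giving it 12.
So 12 × 11 + 1 = 133 letters are required.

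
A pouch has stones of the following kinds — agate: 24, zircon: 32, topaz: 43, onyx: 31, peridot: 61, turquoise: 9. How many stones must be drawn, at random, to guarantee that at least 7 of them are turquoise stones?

In the worst case for collecting turquoise stones, every non-turquoise stone comes out first.
There are 24 + 32 + 43 + 31 + 61 = 191 non-turquoise stones altogether.
After those, each further stone must be turquoise, so 191 + 7 = 198 draws guarantee 7 turquoise stones.

198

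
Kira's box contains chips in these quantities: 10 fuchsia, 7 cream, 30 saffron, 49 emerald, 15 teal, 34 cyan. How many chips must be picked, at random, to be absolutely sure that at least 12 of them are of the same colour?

62

The 6 colours are the holes; the chips drawn are the pigeons.
To avoid 12 of any one colour, the worst case takes at most 11 of each colour, or every chip of a colour that has fewer than 11.
That gives 10 + 7 + 11 + 11 + 11 + 11 = 61 chips with no colour reaching 12.
The next chip forces some colour to 12, so 61 + 1 = 62.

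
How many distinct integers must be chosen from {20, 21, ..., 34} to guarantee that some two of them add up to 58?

Group the elements by complementary pair {x, 58−x}: {24,34}, {25,33}, {26,32}, …, giving 5 two-element pairs, the single value 29 (it cannot pair with itself since the integers are distinct), and 4 integers whose partner 58−x falls outside [20,34].
By the pigeonhole principle, treating each of those 10 groups as a pigeonhole, one can pick one integer per group — 10 integers — with no two summing to 58.
The 11th integer lands in an occupied pair, forcing a sum of 58.

11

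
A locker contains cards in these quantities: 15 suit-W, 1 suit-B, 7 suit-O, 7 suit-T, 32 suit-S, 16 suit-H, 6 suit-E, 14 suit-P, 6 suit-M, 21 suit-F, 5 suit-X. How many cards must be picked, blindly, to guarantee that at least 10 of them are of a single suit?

By pigeonhole, the 11 suits are the holes; the cards drawn are the pigeons.
To avoid 10 of any one suit, the worst case takes at most 9 of each suit, or every card of a suit that has fewer than 9.
That gives 9 + 1 + 7 + 7 + 9 + 9 + 6 + 9 + 6 + 9 + 5 = 77 cards with no suit reaching 10.
The next card forces some suit to 10, so 77 + 1 = 78.

78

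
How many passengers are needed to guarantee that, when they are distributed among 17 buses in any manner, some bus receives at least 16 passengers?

256

With 255 passengers one could put exactly 15 in each of the 17 buses, and no bus would reach 16.
One more passenger must land in a bus that already has 15, giving it 16.
So 17 × 15 + 1 = 256 passengers are required.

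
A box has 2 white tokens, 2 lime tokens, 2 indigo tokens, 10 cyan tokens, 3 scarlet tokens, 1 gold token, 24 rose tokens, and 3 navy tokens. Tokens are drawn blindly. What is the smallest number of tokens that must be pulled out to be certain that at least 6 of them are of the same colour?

An adversary could hand out at most 5 tokens per colour (6 colours run out sooner): 2 + 2 + 2 + 5 + 3 + 1 + 5 + 3 = 23 tokens and still no colour has 6.
One more token lands in a colour already at 5, so 24 draws are enough and 23 are not.

24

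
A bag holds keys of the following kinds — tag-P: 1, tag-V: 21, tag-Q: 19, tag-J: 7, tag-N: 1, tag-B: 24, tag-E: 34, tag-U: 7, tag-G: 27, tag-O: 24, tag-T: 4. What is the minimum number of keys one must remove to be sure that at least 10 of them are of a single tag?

The 11 tags are the holes; the keys drawn are the pigeons.
To avoid 10 of any one tag, the worst case takes at most 9 of each tag, or every key of a tag that has fewer than 9.
That gives 1 + 9 + 9 + 7 + 1 + 9 + 9 + 7 + 9 + 9 + 4 = 74 keys with no tag reaching 10.
The next key forces some tag to 10, so 74 + 1 = 75.

75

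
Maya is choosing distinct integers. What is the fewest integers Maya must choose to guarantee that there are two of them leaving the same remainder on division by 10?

11

The 10 residue classes mod 10 are the pigeonholes.
With 10 integers one could put 1 in each residue class and have no class reach 2.
The 11th integer pushes some class to 2, so 10·1 + 1 = 11.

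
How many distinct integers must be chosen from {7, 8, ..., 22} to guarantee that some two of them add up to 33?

Group the elements by complementary pair {x, 33−x}: {11,22}, {12,21}, {13,20}, …, giving 6 two-element pairs and 4 integers whose partner 33−x falls outside [7,22].
Treating each of those 10 groups as a pigeonhole, one can pick one integer per group — 10 integers — with no two summing to 33.
The 11th integer lands in an occupied pair, forcing a sum of 33.

11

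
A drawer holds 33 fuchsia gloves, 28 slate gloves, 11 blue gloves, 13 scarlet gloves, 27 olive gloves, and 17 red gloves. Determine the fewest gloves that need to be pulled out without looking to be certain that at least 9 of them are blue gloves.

127

In the worst case for collecting blue gloves, every non-blue glove comes out first.
There are 33 + 28 + 13 + 27 + 17 = 118 non-blue gloves altogether.
After those, each further glove must be blue, so 118 + 9 = 127 draws guarantee 9 blue gloves.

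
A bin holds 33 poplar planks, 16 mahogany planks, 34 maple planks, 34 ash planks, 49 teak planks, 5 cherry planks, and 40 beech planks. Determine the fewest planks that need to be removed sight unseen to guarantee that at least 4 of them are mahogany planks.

199

In the worst case for collecting mahogany planks, every non-mahogany plank comes out first.
There are 33 + 34 + 34 + 49 + 5 + 40 = 195 non-mahogany planks altogether.
After those, each further plank must be mahogany, so 195 + 4 = 199 draws guarantee 4 mahogany planks.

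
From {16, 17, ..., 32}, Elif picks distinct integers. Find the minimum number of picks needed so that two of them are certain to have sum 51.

11

A set avoiding the sum 51 can contain at most one of each pair {x, 51−x}, plus the 3 elements whose complement lies outside the range.
The integers 16, …, 25 (10 of them) are such a set: any two sum to at least 16+17 = 33 and at most 24+25 = 49 < 51.
Pigeonhole: any 11th integer completes one of the 7 pairs, so 11 choices force a sum of 51.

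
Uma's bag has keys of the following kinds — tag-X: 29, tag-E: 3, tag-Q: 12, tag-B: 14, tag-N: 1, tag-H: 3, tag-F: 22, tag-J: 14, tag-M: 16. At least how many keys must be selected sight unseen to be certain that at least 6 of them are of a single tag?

By the pigeonhole principle, put each drawn key into a box by tag. The largest draw with every box below 6 takes min(count, 5) from each tag; tags with fewer than 5 contribute all they have.
Σ min(cᵢ, 5) = 5 + 3 + 5 + 5 + 1 + 3 + 5 + 5 + 5 = 37.
Draw number 37 + 1 = 38 must push one box to 6.

38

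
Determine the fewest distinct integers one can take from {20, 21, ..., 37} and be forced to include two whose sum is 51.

Two chosen integers sum to 51 exactly when both halves of some pair {x, 51−x} with 20 ≤ x ≤ 51−x ≤ 31 are chosen — 6 such pairs.
The remaining 6 elements (those with no distinct partner in range) can never complete a 51-sum, so the worst case takes all of them and one from each pair: 6 + 6 = 12.
The 13th integer has to be the second member of some pair, so 12 + 1 = 13.

13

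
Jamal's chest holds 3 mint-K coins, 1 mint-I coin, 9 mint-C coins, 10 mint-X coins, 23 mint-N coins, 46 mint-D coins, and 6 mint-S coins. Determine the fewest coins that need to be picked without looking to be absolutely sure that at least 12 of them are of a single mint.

52

By pigeonhole, the 7 mints are the holes; the coins drawn are the pigeons.
To avoid 12 of any one mint, the worst case takes at most 11 of each mint, or every coin of a mint that has fewer than 11.
That gives 3 + 1 + 9 + 10 + 11 + 11 + 6 = 51 coins with no mint reaching 12.
The next coin forces some mint to 12, so 51 + 1 = 52.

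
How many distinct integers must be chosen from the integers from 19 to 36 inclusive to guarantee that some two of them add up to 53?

A set avoiding the sum 53 can contain at most one of each pair {x, 53−x}, plus the 2 elements whose complement lies outside the range.
The integers 27, …, 36 (10 of them) are such a set: any two sum to at least 27+28 = 55 > 53.
Pigeonhole: any 11th integer completes one of the 8 pairs, so 11 choices force a sum of 53.

11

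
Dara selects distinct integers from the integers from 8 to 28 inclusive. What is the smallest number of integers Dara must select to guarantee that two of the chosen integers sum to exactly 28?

16

A set avoiding the sum 28 can contain at most one of each pair {x, 28−x}, plus the 9 elements whose complement lies outside the range or equal to its own complement.
The integers 14, …, 28 (15 of them) are such a set: any two sum to at least 14+15 = 29 > 28.
Any 16th integer completes one of the 6 pairs, so 16 choices force a sum of 28.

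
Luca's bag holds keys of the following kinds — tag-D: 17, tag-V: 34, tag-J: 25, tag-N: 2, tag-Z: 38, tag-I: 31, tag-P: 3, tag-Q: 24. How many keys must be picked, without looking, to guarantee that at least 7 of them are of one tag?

42

Put each drawn key into a box by tag. The largest draw with every box below 7 takes min(count, 6) from each tag; tags with fewer than 6 contribute all they have.
Σ min(cᵢ, 6) = 6 + 6 + 6 + 2 + 6 + 6 + 3 + 6 = 41.
Draw number 41 + 1 = 42 must push one box to 7.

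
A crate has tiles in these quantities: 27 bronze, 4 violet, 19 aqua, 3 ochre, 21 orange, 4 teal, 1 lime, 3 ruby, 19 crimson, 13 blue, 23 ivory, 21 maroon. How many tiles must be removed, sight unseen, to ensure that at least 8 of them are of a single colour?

65

The 12 colours are the holes; the tiles drawn are the pigeons.
To avoid 8 of any one colour, the worst case takes at most 7 of each colour, or every tile of a colour that has fewer than 7.
That gives 7 + 4 + 7 + 3 + 7 + 4 + 1 + 3 + 7 + 7 + 7 + 7 = 64 tiles with no colour reaching 8.
The next tile forces some colour to 8, so 64 + 1 = 65.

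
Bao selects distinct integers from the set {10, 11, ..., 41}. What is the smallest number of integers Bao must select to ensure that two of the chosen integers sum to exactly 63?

A set avoiding the sum 63 can contain at most one of each pair {x, 63−x}, plus the 12 elements whose complement lies outside the range.
The integers 10, …, 31 (22 of them) are such a set: any two sum to at least 10+11 = 21 and at most 30+31 = 61 < 63.
By pigeonhole, any 23rd integer completes one of the 10 pairs, so 23 choices force a sum of 63.

23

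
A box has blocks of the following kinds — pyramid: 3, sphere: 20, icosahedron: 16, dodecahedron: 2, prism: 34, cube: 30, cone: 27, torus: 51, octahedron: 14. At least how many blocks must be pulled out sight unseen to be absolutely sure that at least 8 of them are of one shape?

By pigeonhole, the 9 shapes are the holes; the blocks drawn are the pigeons.
To avoid 8 of any one shape, the worst case takes at most 7 of each shape, or every block of a shape that has fewer than 7.
That gives 3 + 7 + 7 + 2 + 7 + 7 + 7 + 7 + 7 = 54 blocks with no shape reaching 8.
The next block forces some shape to 8, so 54 + 1 = 55.

55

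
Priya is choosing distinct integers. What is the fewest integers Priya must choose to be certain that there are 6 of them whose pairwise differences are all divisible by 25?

Integers whose pairwise differences are multiples of 25 are exactly those sharing a remainder mod 25. By pigeonhole, the 25 residue classes mod 25 are the pigeonholes.
With 125 integers one could put 5 in each residue class and have no class reach 6.
The 126th integer pushes some class to 6, so 25·5 + 1 = 126.

126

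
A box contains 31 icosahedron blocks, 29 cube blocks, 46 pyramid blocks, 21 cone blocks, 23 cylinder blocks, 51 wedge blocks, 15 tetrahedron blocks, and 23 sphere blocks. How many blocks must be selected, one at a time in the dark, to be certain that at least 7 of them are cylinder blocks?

In the worst case for collecting cylinder blocks, every non-cylinder block comes out first.
There are 31 + 29 + 46 + 21 + 51 + 15 + 23 = 216 non-cylinder blocks altogether.
After those, each further block must be cylinder, so 216 + 7 = 223 draws guarantee 7 cylinder blocks.

223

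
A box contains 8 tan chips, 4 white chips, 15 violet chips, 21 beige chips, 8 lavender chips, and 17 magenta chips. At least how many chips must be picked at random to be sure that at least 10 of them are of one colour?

The 6 colours are the holes; the chips drawn are the pigeons.
To avoid 10 of any one colour, the worst case takes at most 9 of each colour, or every chip of a colour that has fewer than 9.
That gives 8 + 4 + 9 + 9 + 8 + 9 = 47 chips with no colour reaching 10.
The next chip forces some colour to 10, so 47 + 1 = 48.

48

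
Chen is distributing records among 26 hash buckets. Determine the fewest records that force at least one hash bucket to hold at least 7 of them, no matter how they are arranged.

157

With 156 records one could put exactly 6 in each of the 26 hash buckets, and no hash bucket would reach 7.
One more record must land in a hash bucket that already has 6, giving it 7.
So 26 × 6 + 1 = 157 records are required.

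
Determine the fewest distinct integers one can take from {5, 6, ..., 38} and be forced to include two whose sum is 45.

19

Group the elements by complementary pair {x, 45−x}: {7,38}, {8,37}, {9,36}, …, giving 16 two-element pairs and 2 integers whose partner 45−x falls outside [5,38].
Treating each of those 18 groups as a pigeonhole, one can pick one integer per group — 18 integers — with no two summing to 45.
The 19th integer lands in an occupied pair, forcing a sum of 45.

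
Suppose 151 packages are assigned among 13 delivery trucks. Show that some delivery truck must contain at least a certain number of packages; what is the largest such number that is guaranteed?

Pigeonhole: the 13 delivery trucks are the holes and the 151 packages are the pigeons.
If every delivery truck held at most 11 packages, the total would be at most 13 × 11 = 143, which is less than 151.
So some delivery truck holds at least ⌈151/13⌉ = 12 packages.

12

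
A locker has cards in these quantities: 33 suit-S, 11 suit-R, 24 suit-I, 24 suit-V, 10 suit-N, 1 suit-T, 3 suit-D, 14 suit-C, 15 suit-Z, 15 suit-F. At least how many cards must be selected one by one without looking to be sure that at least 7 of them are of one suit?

An adversary could hand out at most 6 cards per suit (suit-T, suit-D run out sooner): 6 + 6 + 6 + 6 + 6 + 1 + 3 + 6 + 6 + 6 = 52 cards and still no suit has 7.
By the pigeonhole principle, one more card lands in a suit already at 6, so 53 draws are enough and 52 are not.

53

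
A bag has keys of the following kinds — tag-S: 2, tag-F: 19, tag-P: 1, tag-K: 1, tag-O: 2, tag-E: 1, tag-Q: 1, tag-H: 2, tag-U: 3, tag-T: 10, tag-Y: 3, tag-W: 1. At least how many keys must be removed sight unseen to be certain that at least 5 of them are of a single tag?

26

By pigeonhole, put each drawn key into a box by tag. The largest draw with every box below 5 takes min(count, 4) from each tag; tags with fewer than 4 contribute all they have.
Σ min(cᵢ, 4) = 2 + 4 + 1 + 1 + 2 + 1 + 1 + 2 + 3 + 4 + 3 + 1 = 25.
Draw number 25 + 1 = 26 must push one box to 5.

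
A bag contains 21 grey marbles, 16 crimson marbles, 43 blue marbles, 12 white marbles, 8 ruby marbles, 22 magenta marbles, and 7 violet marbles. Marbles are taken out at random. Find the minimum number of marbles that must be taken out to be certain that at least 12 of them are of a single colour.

71

Pigeonhole: the 7 colours are the holes; the marbles drawn are the pigeons.
To avoid 12 of any one colour, the worst case takes at most 11 of each colour, or every marble of a colour that has fewer than 11.
That gives 11 + 11 + 11 + 11 + 8 + 11 + 7 = 70 marbles with no colour reaching 12.
The next marble forces some colour to 12, so 70 + 1 = 71.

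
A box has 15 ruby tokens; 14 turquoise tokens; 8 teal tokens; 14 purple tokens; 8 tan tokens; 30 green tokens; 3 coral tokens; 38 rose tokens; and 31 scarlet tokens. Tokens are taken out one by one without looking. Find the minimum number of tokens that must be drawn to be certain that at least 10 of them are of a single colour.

74

An adversary could hand out at most 9 tokens per colour (teal, tan, coral run out sooner): 9 + 9 + 8 + 9 + 8 + 9 + 3 + 9 + 9 = 73 tokens and still no colour has 10.
One more token lands in a colour already at 9, so 74 draws are enough and 73 are not.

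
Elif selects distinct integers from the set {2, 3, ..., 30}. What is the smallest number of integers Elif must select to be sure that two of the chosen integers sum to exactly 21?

21

Group the elements by complementary pair {x, 21−x}: {2,19}, {3,18}, {4,17}, …, giving 9 two-element pairs and 11 integers whose partner 21−x falls outside [2,30].
By pigeonhole, treating each of those 20 groups as a pigeonhole, one can pick one integer per group — 20 integers — with no two summing to 21.
The 21st integer lands in an occupied pair, forcing a sum of 21.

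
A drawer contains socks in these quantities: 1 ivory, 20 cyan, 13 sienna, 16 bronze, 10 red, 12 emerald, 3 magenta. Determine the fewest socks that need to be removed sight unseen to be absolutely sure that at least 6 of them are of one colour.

30

The 7 colours are the holes; the socks drawn are the pigeons.
To avoid 6 of any one colour, the worst case takes at most 5 of each colour, or every sock of a colour that has fewer than 5.
That gives 1 + 5 + 5 + 5 + 5 + 5 + 3 = 29 socks with no colour reaching 6.
The next sock forces some colour to 6, so 29 + 1 = 30.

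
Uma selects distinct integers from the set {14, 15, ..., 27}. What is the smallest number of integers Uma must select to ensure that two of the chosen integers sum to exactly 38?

10

Group the elements by complementary pair {x, 38−x}: {14,24}, {15,23}, {16,22}, …, giving 5 two-element pairs, the single value 19 (it cannot pair with itself since the integers are distinct), and 3 integers whose partner 38−x falls outside [14,27].
Treating each of those 9 groups as a pigeonhole, one can pick one integer per group — 9 integers — with no two summing to 38.
The 10th integer lands in an occupied pair, forcing a sum of 38.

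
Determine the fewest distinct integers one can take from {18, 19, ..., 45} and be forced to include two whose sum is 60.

A set avoiding the sum 60 can contain at most one of each pair {x, 60−x}, plus the 4 elements whose complement lies outside the range or equal to its own complement.
The integers 30, …, 45 (16 of them) are such a set: any two sum to at least 30+31 = 61 > 60.
By pigeonhole, any 17th integer completes one of the 12 pairs, so 17 choices force a sum of 60.

17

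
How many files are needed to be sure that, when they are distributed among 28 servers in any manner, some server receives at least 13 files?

With 336 files one could put exactly 12 in each of the 28 servers, and no server would reach 13.
One more file must land in a server that already has 12, giving it 13.
So 28 × 12 + 1 = 337 files are required.

337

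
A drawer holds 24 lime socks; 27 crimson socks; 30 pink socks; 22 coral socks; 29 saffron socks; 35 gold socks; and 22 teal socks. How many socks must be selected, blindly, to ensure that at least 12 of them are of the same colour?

78

An adversary could hand out at most 11 socks per colour: 11 + 11 + 11 + 11 + 11 + 11 + 11 = 77 socks and still no colour has 12.
By the pigeonhole principle, one more sock lands in a colour already at 11, so 78 draws are enough and 77 are not.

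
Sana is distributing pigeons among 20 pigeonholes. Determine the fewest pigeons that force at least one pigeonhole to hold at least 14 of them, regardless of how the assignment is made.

261

With 260 pigeons one could put exactly 13 in each of the 20 pigeonholes, and no pigeonhole would reach 14.
One more pigeon must land in a pigeonhole that already has 13, giving it 14.
So 20 × 13 + 1 = 261 pigeons are required.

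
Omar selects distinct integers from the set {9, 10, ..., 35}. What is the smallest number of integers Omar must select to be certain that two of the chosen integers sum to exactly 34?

A set avoiding the sum 34 can contain at most one of each pair {x, 34−x}, plus the 11 elements whose complement lies outside the range or equal to its own complement.
The integers 17, …, 35 (19 of them) are such a set: any two sum to at least 17+18 = 35 > 34.
Any 20th integer completes one of the 8 pairs, so 20 choices force a sum of 34.

20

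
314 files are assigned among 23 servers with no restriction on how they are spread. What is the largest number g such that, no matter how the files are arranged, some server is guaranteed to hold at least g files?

The 23 servers are the holes and the 314 files are the pigeons.
If every server held at most 13 files, the total would be at most 23 × 13 = 299, which is less than 314.
So some server holds at least ⌈314/23⌉ = 14 files.

14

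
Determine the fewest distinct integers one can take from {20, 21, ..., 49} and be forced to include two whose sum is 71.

Group the elements by complementary pair {x, 71−x}: {22,49}, {23,48}, {24,47}, …, giving 14 two-element pairs and 2 integers whose partner 71−x falls outside [20,49].
By the pigeonhole principle, treating each of those 16 groups as a pigeonhole, one can pick one integer per group — 16 integers — with no two summing to 71.
The 17th integer lands in an occupied pair, forcing a sum of 71.

17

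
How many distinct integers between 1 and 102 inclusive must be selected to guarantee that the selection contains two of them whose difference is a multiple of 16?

17

Integers whose pairwise differences are multiples of 16 are exactly those sharing a remainder mod 16. The 16 residue classes mod 16 are the pigeonholes.
With 16 integers one could put 1 in each residue class and have no class reach 2.
The 17th integer pushes some class to 2, so 16·1 + 1 = 17.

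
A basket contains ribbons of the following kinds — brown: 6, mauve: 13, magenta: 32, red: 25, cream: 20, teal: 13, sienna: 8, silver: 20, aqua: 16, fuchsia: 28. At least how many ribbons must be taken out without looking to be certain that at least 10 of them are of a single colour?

An adversary could hand out at most 9 ribbons per colour (brown, sienna run out sooner): 6 + 9 + 9 + 9 + 9 + 9 + 8 + 9 + 9 + 9 = 86 ribbons and still no colour has 10.
Pigeonhole: one more ribbon lands in a colour already at 9, so 87 draws are enough and 86 are not.

87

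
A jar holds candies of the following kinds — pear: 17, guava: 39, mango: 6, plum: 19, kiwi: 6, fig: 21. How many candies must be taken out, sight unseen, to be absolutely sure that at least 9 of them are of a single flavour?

45

Pigeonhole: the 6 flavours are the holes; the candies drawn are the pigeons.
To avoid 9 of any one flavour, the worst case takes at most 8 of each flavour, or every candy of a flavour that has fewer than 8.
That gives 8 + 8 + 6 + 8 + 6 + 8 = 44 candies with no flavour reaching 9.
The next candy forces some flavour to 9, so 44 + 1 = 45.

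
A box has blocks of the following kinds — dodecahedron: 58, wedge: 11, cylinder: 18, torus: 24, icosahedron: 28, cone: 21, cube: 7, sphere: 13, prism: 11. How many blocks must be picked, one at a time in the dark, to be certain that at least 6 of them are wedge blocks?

186

In the worst case for collecting wedge blocks, every non-wedge block comes out first.
There are 58 + 18 + 24 + 28 + 21 + 7 + 13 + 11 = 180 non-wedge blocks altogether.
After those, each further block must be wedge, so 180 + 6 = 186 draws guarantee 6 wedge blocks.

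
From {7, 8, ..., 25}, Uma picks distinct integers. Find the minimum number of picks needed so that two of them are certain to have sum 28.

13

Group the elements by complementary pair {x, 28−x}: {7,21}, {8,20}, {9,19}, …, giving 7 two-element pairs, the single value 14 (it cannot pair with itself since the integers are distinct), and 4 integers whose partner 28−x falls outside [7,25].
By pigeonhole, treating each of those 12 groups as a pigeonhole, one can pick one integer per group — 12 integers — with no two summing to 28.
The 13th integer lands in an occupied pair, forcing a sum of 28.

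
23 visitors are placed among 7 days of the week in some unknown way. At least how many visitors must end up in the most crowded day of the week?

Pigeonhole: the 7 days of the week are the holes and the 23 visitors are the pigeons.
If every day of the week held at most 3 visitors, the total would be at most 7 × 3 = 21, which is less than 23.
So some day of the week holds at least ⌈23/7⌉ = 4 visitors.

4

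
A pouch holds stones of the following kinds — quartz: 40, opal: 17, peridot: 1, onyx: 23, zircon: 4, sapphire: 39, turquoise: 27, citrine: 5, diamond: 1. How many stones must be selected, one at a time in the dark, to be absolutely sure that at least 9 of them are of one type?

By pigeonhole, the 9 types are the holes; the stones drawn are the pigeons.
To avoid 9 of any one type, the worst case takes at most 8 of each type, or every stone of a type that has fewer than 8.
That gives 8 + 8 + 1 + 8 + 4 + 8 + 8 + 5 + 1 = 51 stones with no type reaching 9.
The next stone forces some type to 9, so 51 + 1 = 52.

52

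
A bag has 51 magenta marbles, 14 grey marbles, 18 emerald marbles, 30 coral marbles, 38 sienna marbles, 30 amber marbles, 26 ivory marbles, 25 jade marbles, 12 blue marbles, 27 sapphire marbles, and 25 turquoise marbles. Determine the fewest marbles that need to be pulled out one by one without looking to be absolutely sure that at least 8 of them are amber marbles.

In the worst case for collecting amber marbles, every non-amber marble comes out first.
There are 51 + 14 + 18 + 30 + 38 + 26 + 25 + 12 + 27 + 25 = 266 non-amber marbles altogether.
After those, each further marble must be amber, so 266 + 8 = 274 draws guarantee 8 amber marbles.

274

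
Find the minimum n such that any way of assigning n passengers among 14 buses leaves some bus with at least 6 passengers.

71

With 70 passengers one could put exactly 5 in each of the 14 buses, and no bus would reach 6.
One more passenger must land in a bus that already has 5, giving it 6.
So 14 × 5 + 1 = 71 passengers are required.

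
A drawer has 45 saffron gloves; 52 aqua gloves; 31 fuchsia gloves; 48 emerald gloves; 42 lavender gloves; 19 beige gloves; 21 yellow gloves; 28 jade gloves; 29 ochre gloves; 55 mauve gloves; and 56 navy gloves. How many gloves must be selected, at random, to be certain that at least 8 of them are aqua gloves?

In the worst case for collecting aqua gloves, every non-aqua glove comes out first.
There are 45 + 31 + 48 + 42 + 19 + 21 + 28 + 29 + 55 + 56 = 374 non-aqua gloves altogether.
After those, each further glove must be aqua, so 374 + 8 = 382 draws guarantee 8 aqua gloves.

382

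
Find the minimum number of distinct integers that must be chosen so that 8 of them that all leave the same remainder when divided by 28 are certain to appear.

197

The 28 residue classes mod 28 are the pigeonholes.
With 196 integers one could put 7 in each residue class and have no class reach 8.
The 197th integer pushes some class to 8, so 28·7 + 1 = 197.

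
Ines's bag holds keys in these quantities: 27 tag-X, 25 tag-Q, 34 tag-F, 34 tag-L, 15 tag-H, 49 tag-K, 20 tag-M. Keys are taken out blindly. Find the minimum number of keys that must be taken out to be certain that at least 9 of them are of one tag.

The 7 tags are the holes; the keys drawn are the pigeons.
To avoid 9 of any one tag, the worst case takes at most 8 of each tag.
That gives 8 + 8 + 8 + 8 + 8 + 8 + 8 = 56 keys with no tag reaching 9.
The next key forces some tag to 9, so 56 + 1 = 57.

57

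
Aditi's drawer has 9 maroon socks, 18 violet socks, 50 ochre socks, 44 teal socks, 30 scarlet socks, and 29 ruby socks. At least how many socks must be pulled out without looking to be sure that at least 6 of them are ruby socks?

157

In the worst case for collecting ruby socks, every non-ruby sock comes out first.
There are 9 + 18 + 50 + 44 + 30 = 151 non-ruby socks altogether.
After those, each further sock must be ruby, so 151 + 6 = 157 draws guarantee 6 ruby socks.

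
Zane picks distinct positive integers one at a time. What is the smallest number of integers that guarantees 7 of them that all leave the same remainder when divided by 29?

175

By the pigeonhole principle, the 29 residue classes mod 29 are the pigeonholes.
With 174 integers one could put 6 in each residue class and have no class reach 7.
The 175th integer pushes some class to 7, so 29·6 + 1 = 175.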